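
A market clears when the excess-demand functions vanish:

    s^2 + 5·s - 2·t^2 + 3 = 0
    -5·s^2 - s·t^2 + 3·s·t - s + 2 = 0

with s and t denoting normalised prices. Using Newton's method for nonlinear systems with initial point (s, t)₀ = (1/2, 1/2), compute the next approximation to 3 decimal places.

(2.500, 9.125)

At (1/2, 1/2): F = (5.250, 0.875).
Jacobian J = [[2·s + 5, -4·t], [-10·s - t^2 + 3·t - 1, -2·s·t + 3·s]].
At the point, J = [[6.000, -2.000], [-4.750, 1.000]] (det J = -3.500).
Solving J·Δ = −F gives Δ = (2.000, 8.625).
Then the next iterate is (s, t)₁ = (2.500, 9.125).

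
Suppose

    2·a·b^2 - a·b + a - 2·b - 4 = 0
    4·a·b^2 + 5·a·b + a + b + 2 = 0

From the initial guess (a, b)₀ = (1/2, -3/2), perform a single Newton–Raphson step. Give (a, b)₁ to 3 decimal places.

(1.400, 0.100)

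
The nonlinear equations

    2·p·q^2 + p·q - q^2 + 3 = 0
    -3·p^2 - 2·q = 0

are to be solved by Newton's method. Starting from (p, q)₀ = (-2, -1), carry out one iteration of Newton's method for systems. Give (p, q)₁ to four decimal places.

(-1.1837, -1.1020)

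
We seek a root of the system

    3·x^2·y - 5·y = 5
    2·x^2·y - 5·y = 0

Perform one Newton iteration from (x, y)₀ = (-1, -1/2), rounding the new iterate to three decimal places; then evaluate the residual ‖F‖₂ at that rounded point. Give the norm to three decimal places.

10.817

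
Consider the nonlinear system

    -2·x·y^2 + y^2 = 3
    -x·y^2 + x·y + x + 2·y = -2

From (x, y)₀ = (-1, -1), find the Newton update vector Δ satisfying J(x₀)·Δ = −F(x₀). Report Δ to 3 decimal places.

(1.500, -0.500)

At (-1, -1): F = (0.000, 1.000).
Jacobian J = [[-2·y^2, -4·x·y + 2·y], [-y^2 + y + 1, -2·x·y + x + 2]].
At the point, J = [[-2.000, -6.000], [-1.000, -1.000]] (det J = -4.000).
Solving J·Δ = −F gives Δ = (1.500, -0.500).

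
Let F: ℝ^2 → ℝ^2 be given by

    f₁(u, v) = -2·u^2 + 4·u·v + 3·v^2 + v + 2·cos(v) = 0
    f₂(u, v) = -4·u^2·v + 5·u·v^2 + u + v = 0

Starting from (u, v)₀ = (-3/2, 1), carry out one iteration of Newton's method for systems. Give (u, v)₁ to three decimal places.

At (-3/2, 1): F = (-5.41940, -17.000).
Jacobian J = [[-4·u + 4·v, 4·u + 6·v - 2·sin(v) + 1], [-8·u·v + 5·v^2 + 1, -4·u^2 + 10·u·v + 1]].
At the point, J = [[10.000, -0.68294], [18.000, -23.000]] (det J = -217.70704).
Solving J·Δ = −F gives Δ = (0.519, -0.333).
Then the next iterate is (u, v)₁ = (-0.981, 0.667).

(-0.981, 0.667)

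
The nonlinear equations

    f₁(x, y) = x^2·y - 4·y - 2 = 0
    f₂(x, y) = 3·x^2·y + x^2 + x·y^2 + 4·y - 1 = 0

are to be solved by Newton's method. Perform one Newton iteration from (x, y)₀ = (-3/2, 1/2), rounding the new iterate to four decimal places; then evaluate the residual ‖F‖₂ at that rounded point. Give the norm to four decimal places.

At (-3/2, 1/2): F = (-2.8750, 6.2500).
Jacobian J = [[2·x·y, x^2 - 4], [6·x·y + 2·x + y^2, 3·x^2 + 2·x·y + 4]].
At the point, J = [[-1.5000, -1.7500], [-7.2500, 9.2500]] (det J = -26.5625).
Solving J·Δ = −F gives Δ = (-0.5894, -1.1376).
Then the next iterate is (x, y)₁ = (-2.0894, -0.6376).
Re-evaluating at (-2.0894, -0.6376): F = (-2.233102, -8.384724), so ‖F‖₂ = 8.6770.

8.6770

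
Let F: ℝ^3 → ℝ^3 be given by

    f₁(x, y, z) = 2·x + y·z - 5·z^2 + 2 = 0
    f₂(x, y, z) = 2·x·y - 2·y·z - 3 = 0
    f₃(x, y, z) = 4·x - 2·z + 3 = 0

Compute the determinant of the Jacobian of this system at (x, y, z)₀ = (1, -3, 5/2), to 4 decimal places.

-294.0000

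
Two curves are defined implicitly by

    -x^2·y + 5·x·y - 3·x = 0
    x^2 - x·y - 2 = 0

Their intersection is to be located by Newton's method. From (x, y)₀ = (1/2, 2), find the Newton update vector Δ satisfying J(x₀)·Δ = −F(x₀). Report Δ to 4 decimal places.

(18.7500, -43.0000)

At (1/2, 2): F = (3.0000, -2.7500).
Jacobian J = [[-2·x·y + 5·y - 3, -x^2 + 5·x], [2·x - y, -x]].
At the point, J = [[5.0000, 2.2500], [-1.0000, -0.5000]] (det J = -0.2500).
Solving J·Δ = −F gives Δ = (18.7500, -43.0000).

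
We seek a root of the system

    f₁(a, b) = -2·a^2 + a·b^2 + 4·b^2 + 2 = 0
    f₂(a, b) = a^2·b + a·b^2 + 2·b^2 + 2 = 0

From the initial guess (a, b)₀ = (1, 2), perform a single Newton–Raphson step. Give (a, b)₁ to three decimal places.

(0.625, 1.000)

At (1, 2): F = (20.000, 16.000).
Jacobian J = [[-4·a + b^2, 2·a·b + 8·b], [2·a·b + b^2, a^2 + 2·a·b + 4·b]].
At the point, J = [[0.000, 20.000], [8.000, 13.000]] (det J = -160.000).
Solving J·Δ = −F gives Δ = (-0.375, -1.000).
Then the next iterate is (a, b)₁ = (0.625, 1.000).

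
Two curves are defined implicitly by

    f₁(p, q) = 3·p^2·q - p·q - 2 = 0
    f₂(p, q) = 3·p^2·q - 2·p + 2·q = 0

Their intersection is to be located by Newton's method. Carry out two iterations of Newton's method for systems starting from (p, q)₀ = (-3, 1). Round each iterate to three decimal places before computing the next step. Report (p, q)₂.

(1.797, 0.462)

At (-3, 1): F = (28.000, 35.000).
Jacobian J = [[6·p·q - q, 3·p^2 - p], [6·p·q - 2, 3·p^2 + 2]].
At the point, J = [[-19.000, 30.000], [-20.000, 29.000]] (det J = 49.000).
Solving J·Δ = −F gives Δ = (4.857, 2.143).
Then the next iterate is (p, q)₁ = (1.857, 3.143).
Round to (1.857, 3.143) and repeat: F = (24.67887, 35.08743), J = [[31.87631, 8.48835], [33.01931, 12.34535]].
Δ = (-0.060, -2.681), so (p, q)₂ = (1.797, 0.462).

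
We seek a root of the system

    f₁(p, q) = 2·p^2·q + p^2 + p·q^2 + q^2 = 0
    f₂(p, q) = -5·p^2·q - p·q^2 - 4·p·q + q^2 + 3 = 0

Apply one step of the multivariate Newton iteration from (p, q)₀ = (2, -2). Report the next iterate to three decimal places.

(1.402, -0.804)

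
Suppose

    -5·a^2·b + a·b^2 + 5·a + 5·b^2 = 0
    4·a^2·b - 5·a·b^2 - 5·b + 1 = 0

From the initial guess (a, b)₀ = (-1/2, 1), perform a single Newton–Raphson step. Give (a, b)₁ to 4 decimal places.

At (-1/2, 1): F = (0.7500, -0.5000).
Jacobian J = [[-10·a·b + b^2 + 5, -5·a^2 + 2·a·b + 10·b], [8·a·b - 5·b^2, 4·a^2 - 10·a·b - 5]].
At the point, J = [[11.0000, 7.7500], [-9.0000, 1.0000]] (det J = 80.7500).
Solving J·Δ = −F gives Δ = (-0.0573, -0.0155).
Then the next iterate is (a, b)₁ = (-0.5573, 0.9845).

(-0.5573, 0.9845)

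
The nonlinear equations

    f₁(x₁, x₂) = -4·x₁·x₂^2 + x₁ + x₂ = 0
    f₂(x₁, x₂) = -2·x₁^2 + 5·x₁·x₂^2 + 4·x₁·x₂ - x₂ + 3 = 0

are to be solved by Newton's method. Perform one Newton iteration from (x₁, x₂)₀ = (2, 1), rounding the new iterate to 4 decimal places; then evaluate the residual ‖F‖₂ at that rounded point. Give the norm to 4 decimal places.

At (2, 1): F = (-5.0000, 12.0000).
Jacobian J = [[-4·x₂^2 + 1, -8·x₁·x₂ + 1], [-4·x₁ + 5·x₂^2 + 4·x₂, 10·x₁·x₂ + 4·x₁ - 1]].
At the point, J = [[-3.0000, -15.0000], [1.0000, 27.0000]] (det J = -66.0000).
Solving J·Δ = −F gives Δ = (0.6818, -0.4697).
Then the next iterate is (x₁, x₂)₁ = (2.6818, 0.5303).
Re-evaluating at (2.6818, 0.5303): F = (0.195417, -2.454915), so ‖F‖₂ = 2.4627.

2.4627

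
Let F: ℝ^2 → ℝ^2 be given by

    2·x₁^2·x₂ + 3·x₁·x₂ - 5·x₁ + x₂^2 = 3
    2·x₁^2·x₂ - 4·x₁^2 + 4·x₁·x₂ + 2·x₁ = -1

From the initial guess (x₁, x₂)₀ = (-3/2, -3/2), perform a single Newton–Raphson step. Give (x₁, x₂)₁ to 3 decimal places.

(-0.797, 0.633)

At (-3/2, -3/2): F = (6.750, -8.750).
Jacobian J = [[4·x₁·x₂ + 3·x₂ - 5, 2·x₁^2 + 3·x₁ + 2·x₂], [4·x₁·x₂ - 8·x₁ + 4·x₂ + 2, 2·x₁^2 + 4·x₁]].
At the point, J = [[-0.500, -3.000], [17.000, -1.500]] (det J = 51.750).
Solving J·Δ = −F gives Δ = (0.703, 2.133).
Then the next iterate is (x₁, x₂)₁ = (-0.797, 0.633).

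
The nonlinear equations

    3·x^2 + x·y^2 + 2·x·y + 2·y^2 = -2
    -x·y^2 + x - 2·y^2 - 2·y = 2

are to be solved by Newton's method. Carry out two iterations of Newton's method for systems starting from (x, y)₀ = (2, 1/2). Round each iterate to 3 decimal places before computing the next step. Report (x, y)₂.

At (2, 1/2): F = (17.000, -2.000).
Jacobian J = [[6·x + y^2 + 2·y, 2·x·y + 2·x + 4·y], [-y^2 + 1, -2·x·y - 4·y - 2]].
At the point, J = [[13.250, 8.000], [0.750, -6.000]] (det J = -85.500).
Solving J·Δ = −F gives Δ = (-1.006, -0.459).
Then the next iterate is (x, y)₁ = (0.994, 0.041).
Round to (0.994, 0.041) and repeat: F = (5.05065, -1.09303), J = [[6.04768, 2.23351], [0.99832, -2.24551]].
Δ = (-0.563, -0.737), so (x, y)₂ = (0.431, -0.696).

(0.431, -0.696)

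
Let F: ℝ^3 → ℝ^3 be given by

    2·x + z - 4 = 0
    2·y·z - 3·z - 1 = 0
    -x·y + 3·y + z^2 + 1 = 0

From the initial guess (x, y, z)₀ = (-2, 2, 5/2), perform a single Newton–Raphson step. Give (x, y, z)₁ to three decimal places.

At (-2, 2, 5/2): F = (-5.500, 1.500, 17.250).
Jacobian J = [[2, 0, 1], [0, 2·z, 2·y - 3], [-y, -x + 3, 2·z]].
At the point, J = [[2.000, 0.000, 1.000], [0.000, 5.000, 1.000], [-2.000, 5.000, 5.000]] (det J = 50.000).
Solving J·Δ = −F gives Δ = (3.775, 0.110, -2.050).
Then the next iterate is (x, y, z)₁ = (1.775, 2.110, 0.450).

(1.775, 2.110, 0.450)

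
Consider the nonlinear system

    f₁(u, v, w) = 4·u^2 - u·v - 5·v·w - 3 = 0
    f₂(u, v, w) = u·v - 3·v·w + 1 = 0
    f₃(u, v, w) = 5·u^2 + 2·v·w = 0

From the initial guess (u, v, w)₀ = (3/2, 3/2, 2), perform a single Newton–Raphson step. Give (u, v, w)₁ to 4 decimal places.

(0.7778, -0.3611, 2.3426)

At (3/2, 3/2, 2): F = (-11.2500, -5.7500, 17.2500).
Jacobian J = [[8·u - v, -u - 5·w, -5·v], [v, u - 3·w, -3·v], [10·u, 2·w, 2·v]].
At the point, J = [[10.5000, -11.5000, -7.5000], [1.5000, -4.5000, -4.5000], [15.0000, 4.0000, 3.0000]] (det J = 324.0000).
Solving J·Δ = −F gives Δ = (-0.7222, -1.8611, 0.3426).
Then the next iterate is (u, v, w)₁ = (0.7778, -0.3611, 2.3426).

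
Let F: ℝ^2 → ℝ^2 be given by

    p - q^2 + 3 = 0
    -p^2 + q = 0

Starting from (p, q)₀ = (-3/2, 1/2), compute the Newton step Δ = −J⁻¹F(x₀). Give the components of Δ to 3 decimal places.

At (-3/2, 1/2): F = (1.250, -1.750).
Jacobian J = [[1, -2·q], [-2·p, 1]].
At the point, J = [[1.000, -1.000], [3.000, 1.000]] (det J = 4.000).
Solving J·Δ = −F gives Δ = (0.125, 1.375).

(0.125, 1.375)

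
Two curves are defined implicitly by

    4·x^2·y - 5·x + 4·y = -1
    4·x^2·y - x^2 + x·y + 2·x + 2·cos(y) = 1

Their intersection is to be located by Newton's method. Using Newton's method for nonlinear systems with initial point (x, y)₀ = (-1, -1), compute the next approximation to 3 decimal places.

(-0.486, -0.943)

At (-1, -1): F = (-2.000, -5.91940).
Jacobian J = [[8·x·y - 5, 4·x^2 + 4], [8·x·y - 2·x + y + 2, 4·x^2 + x - 2·sin(y)]].
At the point, J = [[3.000, 8.000], [11.000, 4.68294]] (det J = -73.95117).
Solving J·Δ = −F gives Δ = (0.514, 0.057).
Then the next iterate is (x, y)₁ = (-0.486, -0.943).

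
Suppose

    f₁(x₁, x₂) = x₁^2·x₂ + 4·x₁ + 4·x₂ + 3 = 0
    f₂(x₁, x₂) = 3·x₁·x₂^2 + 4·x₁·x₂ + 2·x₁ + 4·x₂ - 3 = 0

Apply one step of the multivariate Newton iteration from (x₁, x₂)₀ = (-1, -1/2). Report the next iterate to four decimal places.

(-2.6222, 1.8222)

At (-1, -1/2): F = (-3.5000, -5.7500).
Jacobian J = [[2·x₁·x₂ + 4, x₁^2 + 4], [3·x₂^2 + 4·x₂ + 2, 6·x₁·x₂ + 4·x₁ + 4]].
At the point, J = [[5.0000, 5.0000], [0.7500, 3.0000]] (det J = 11.2500).
Solving J·Δ = −F gives Δ = (-1.6222, 2.3222).
Then the next iterate is (x₁, x₂)₁ = (-2.6222, 1.8222).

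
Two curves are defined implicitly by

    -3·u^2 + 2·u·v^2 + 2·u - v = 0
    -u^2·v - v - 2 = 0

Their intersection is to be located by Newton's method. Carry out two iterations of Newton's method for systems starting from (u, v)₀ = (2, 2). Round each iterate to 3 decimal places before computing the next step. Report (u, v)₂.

At (2, 2): F = (6.000, -12.000).
Jacobian J = [[-6·u + 2·v^2 + 2, 4·u·v - 1], [-2·u·v, -u^2 - 1]].
At the point, J = [[-2.000, 15.000], [-8.000, -5.000]] (det J = 130.000).
Solving J·Δ = −F gives Δ = (-1.154, -0.554).
Then the next iterate is (u, v)₁ = (0.846, 1.446).
Round to (0.846, 1.446) and repeat: F = (1.63668, -4.48093), J = [[1.10583, 3.89326], [-2.44663, -1.71572]].
Δ = (-1.919, 0.125), so (u, v)₂ = (-1.073, 1.571).

(-1.073, 1.571)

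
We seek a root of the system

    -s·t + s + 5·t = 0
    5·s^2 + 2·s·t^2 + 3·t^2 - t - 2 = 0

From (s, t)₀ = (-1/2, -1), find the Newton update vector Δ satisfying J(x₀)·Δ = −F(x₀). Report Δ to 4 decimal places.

(-2.7115, 2.0769)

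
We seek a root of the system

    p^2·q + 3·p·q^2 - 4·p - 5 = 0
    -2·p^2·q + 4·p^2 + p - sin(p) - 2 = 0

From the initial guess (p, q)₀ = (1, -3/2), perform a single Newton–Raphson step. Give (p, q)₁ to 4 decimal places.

(0.5802, -1.9556)

At (1, -3/2): F = (-3.7500, 5.158529).
Jacobian J = [[2·p·q + 3·q^2 - 4, p^2 + 6·p·q], [-4·p·q + 8·p - cos(p) + 1, -2·p^2]].
At the point, J = [[-0.2500, -8.0000], [14.459698, -2.0000]] (det J = 116.177582).
Solving J·Δ = −F gives Δ = (-0.4198, -0.4556).
Then the next iterate is (p, q)₁ = (0.5802, -1.9556).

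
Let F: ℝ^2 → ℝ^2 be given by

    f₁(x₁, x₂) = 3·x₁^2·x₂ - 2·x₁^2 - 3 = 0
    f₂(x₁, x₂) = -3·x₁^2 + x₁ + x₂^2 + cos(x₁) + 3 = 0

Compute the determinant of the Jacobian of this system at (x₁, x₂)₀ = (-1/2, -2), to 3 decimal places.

-35.360

J = [[6·x₁·x₂ - 4·x₁, 3·x₁^2], [-6·x₁ - sin(x₁) + 1, 2·x₂]].
At the point, J = [[8.000, 0.750], [4.47943, -4.000]].
det J = -35.360.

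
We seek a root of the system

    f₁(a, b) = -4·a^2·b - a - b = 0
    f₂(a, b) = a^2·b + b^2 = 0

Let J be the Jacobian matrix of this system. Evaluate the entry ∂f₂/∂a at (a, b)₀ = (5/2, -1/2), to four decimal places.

-2.5000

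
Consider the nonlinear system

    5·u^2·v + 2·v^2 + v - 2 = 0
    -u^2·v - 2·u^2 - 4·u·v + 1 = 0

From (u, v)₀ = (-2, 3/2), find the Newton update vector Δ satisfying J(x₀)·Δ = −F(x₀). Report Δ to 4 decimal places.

At (-2, 3/2): F = (34.0000, -1.0000).
Jacobian J = [[10·u·v, 5·u^2 + 4·v + 1], [-2·u·v - 4·u - 4·v, -u^2 - 4·u]].
At the point, J = [[-30.0000, 27.0000], [8.0000, 4.0000]] (det J = -336.0000).
Solving J·Δ = −F gives Δ = (0.4851, -0.7202).

(0.4851, -0.7202)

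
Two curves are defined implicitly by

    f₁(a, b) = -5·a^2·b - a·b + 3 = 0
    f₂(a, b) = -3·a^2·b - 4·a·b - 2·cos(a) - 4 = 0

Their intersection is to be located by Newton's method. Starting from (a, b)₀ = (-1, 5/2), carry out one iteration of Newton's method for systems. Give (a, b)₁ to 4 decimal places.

(-0.5157, 3.4742)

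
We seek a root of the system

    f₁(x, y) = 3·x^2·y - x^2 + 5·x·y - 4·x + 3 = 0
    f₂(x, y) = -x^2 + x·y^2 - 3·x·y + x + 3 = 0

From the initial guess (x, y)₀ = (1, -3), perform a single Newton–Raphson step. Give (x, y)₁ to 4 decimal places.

At (1, -3): F = (-26.0000, 21.0000).
Jacobian J = [[6·x·y - 2·x + 5·y - 4, 3·x^2 + 5·x], [-2·x + y^2 - 3·y + 1, 2·x·y - 3·x]].
At the point, J = [[-39.0000, 8.0000], [17.0000, -9.0000]] (det J = 215.0000).
Solving J·Δ = −F gives Δ = (-0.3070, 1.7535).
Then the next iterate is (x, y)₁ = (0.6930, -1.2465).

(0.6930, -1.2465)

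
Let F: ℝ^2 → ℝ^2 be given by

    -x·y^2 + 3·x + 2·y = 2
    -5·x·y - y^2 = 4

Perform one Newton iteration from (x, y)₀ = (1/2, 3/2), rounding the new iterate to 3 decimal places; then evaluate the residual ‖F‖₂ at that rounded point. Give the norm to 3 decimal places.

547.784

At (1/2, 3/2): F = (1.375, -10.000).
Jacobian J = [[-y^2 + 3, -2·x·y + 2], [-5·y, -5·x - 2·y]].
At the point, J = [[0.750, 0.500], [-7.500, -5.500]] (det J = -0.375).
Solving J·Δ = −F gives Δ = (-6.833, 7.500).
Then the next iterate is (x, y)₁ = (-6.333, 9.000).
Re-evaluating at (-6.333, 9.000): F = (509.974, 199.985), so ‖F‖₂ = 547.784.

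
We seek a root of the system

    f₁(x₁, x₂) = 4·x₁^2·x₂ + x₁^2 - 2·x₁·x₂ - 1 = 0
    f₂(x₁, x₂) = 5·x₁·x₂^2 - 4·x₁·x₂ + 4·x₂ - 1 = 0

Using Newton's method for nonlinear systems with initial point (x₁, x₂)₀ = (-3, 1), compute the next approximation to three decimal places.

(-1.276, 1.123)

At (-3, 1): F = (50.000, 0.000).
Jacobian J = [[8·x₁·x₂ + 2·x₁ - 2·x₂, 4·x₁^2 - 2·x₁], [5·x₂^2 - 4·x₂, 10·x₁·x₂ - 4·x₁ + 4]].
At the point, J = [[-32.000, 42.000], [1.000, -14.000]] (det J = 406.000).
Solving J·Δ = −F gives Δ = (1.724, 0.123).
Then the next iterate is (x₁, x₂)₁ = (-1.276, 1.123).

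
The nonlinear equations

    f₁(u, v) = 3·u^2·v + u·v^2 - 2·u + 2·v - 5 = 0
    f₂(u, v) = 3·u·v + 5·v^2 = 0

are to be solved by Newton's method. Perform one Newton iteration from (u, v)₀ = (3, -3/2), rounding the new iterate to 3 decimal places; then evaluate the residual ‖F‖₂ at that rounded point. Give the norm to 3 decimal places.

16.264

At (3, -3/2): F = (-47.750, -2.250).
Jacobian J = [[6·u·v + v^2 - 2, 3·u^2 + 2·u·v + 2], [3·v, 3·u + 10·v]].
At the point, J = [[-26.750, 20.000], [-4.500, -6.000]] (det J = 250.500).
Solving J·Δ = −F gives Δ = (-1.323, 0.618).
Then the next iterate is (u, v)₁ = (1.677, -0.882).
Re-evaluating at (1.677, -0.882): F = (-16.25484, -0.54772), so ‖F‖₂ = 16.264.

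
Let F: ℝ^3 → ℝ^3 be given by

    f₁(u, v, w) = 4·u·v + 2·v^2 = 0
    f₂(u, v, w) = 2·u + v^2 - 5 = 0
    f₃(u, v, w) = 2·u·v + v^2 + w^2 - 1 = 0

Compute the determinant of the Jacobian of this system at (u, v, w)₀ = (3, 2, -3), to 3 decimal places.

J = [[4·v, 4·u + 4·v, 0], [2, 2·v, 0], [2·v, 2·u + 2·v, 2·w]].
At the point, J = [[8.000, 20.000, 0.000], [2.000, 4.000, 0.000], [4.000, 10.000, -6.000]].
det J = 48.000.

48.000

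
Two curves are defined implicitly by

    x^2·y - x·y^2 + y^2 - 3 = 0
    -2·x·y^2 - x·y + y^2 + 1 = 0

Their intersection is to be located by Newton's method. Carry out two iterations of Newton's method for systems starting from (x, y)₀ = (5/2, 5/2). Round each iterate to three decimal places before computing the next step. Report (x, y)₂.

At (5/2, 5/2): F = (3.250, -30.250).
Jacobian J = [[2·x·y - y^2, x^2 - 2·x·y + 2·y], [-2·y^2 - y, -4·x·y - x + 2·y]].
At the point, J = [[6.250, -1.250], [-15.000, -22.500]] (det J = -159.375).
Solving J·Δ = −F gives Δ = (-0.696, -0.880).
Then the next iterate is (x, y)₁ = (1.804, 1.620).
Round to (1.804, 1.620) and repeat: F = (0.16214, -8.76692), J = [[3.22056, 0.64946], [-6.86880, -10.25392]].
Δ = (0.141, -0.950), so (x, y)₂ = (1.945, 0.670).

(1.945, 0.670)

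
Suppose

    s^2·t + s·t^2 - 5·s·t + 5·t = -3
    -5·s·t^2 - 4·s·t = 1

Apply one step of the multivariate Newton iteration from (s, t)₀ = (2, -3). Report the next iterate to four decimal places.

(0.0667, -2.9385)

At (2, -3): F = (24.0000, -67.0000).
Jacobian J = [[2·s·t + t^2 - 5·t, s^2 + 2·s·t - 5·s + 5], [-5·t^2 - 4·t, -10·s·t - 4·s]].
At the point, J = [[12.0000, -13.0000], [-33.0000, 52.0000]] (det J = 195.0000).
Solving J·Δ = −F gives Δ = (-1.9333, 0.0615).
Then the next iterate is (s, t)₁ = (0.0667, -2.9385).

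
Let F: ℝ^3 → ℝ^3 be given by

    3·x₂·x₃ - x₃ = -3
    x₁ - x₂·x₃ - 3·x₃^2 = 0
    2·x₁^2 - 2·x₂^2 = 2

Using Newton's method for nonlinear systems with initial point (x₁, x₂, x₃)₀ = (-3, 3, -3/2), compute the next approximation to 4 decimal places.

(-2.8226, 2.6559, -0.5685)

At (-3, 3, -3/2): F = (-9.0000, -5.2500, -2.0000).
Jacobian J = [[0, 3·x₃, 3·x₂ - 1], [1, -x₃, -x₂ - 6·x₃], [4·x₁, -4·x₂, 0]].
At the point, J = [[0.0000, -4.5000, 8.0000], [1.0000, 1.5000, 6.0000], [-12.0000, -12.0000, 0.0000]] (det J = 372.0000).
Solving J·Δ = −F gives Δ = (0.1774, -0.3441, 0.9315).
Then the next iterate is (x₁, x₂, x₃)₁ = (-2.8226, 2.6559, -0.5685).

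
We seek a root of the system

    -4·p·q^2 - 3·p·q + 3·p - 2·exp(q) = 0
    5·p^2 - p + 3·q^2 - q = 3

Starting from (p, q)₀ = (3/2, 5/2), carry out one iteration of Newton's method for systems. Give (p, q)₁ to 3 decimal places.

At (3/2, 5/2): F = (-68.61499, 23.000).
Jacobian J = [[-4·q^2 - 3·q + 3, -8·p·q - 3·p - 2·exp(q)], [10·p - 1, 6·q - 1]].
At the point, J = [[-29.500, -58.86499], [14.000, 14.000]] (det J = 411.10983).
Solving J·Δ = −F gives Δ = (-0.957, -0.686).
Then the next iterate is (p, q)₁ = (0.543, 1.814).

(0.543, 1.814)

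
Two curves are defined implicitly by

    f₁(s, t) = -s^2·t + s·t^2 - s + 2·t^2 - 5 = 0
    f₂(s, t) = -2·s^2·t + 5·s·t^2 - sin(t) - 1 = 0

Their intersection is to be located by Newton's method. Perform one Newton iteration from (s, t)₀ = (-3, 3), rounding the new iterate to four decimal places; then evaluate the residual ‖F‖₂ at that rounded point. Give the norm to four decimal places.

57.6903

At (-3, 3): F = (-38.0000, -190.141120).
Jacobian J = [[-2·s·t + t^2 - 1, -s^2 + 2·s·t + 4·t], [-4·s·t + 5·t^2, -2·s^2 + 10·s·t - cos(t)]].
At the point, J = [[26.0000, -15.0000], [81.0000, -107.010008]] (det J = -1567.260195).
Solving J·Δ = −F gives Δ = (0.7748, -1.1904).
Then the next iterate is (s, t)₁ = (-2.2252, 1.8096).
Re-evaluating at (-2.2252, 1.8096): F = (-12.472513, -56.325925), so ‖F‖₂ = 57.6903.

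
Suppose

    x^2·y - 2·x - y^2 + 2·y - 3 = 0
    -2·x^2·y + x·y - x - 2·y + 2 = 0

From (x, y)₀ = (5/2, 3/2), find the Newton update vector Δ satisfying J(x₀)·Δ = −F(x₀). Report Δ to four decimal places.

(-7.0741, 7.0062)

At (5/2, 3/2): F = (2.1250, -18.5000).
Jacobian J = [[2·x·y - 2, x^2 - 2·y + 2], [-4·x·y + y - 1, -2·x^2 + x - 2]].
At the point, J = [[5.5000, 5.2500], [-14.5000, -12.0000]] (det J = 10.1250).
Solving J·Δ = −F gives Δ = (-7.0741, 7.0062).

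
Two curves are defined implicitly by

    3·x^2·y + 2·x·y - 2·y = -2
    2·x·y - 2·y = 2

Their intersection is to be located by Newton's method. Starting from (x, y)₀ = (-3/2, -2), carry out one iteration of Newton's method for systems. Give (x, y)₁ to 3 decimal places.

(-1.603, -0.317)

At (-3/2, -2): F = (-1.500, 8.000).
Jacobian J = [[6·x·y + 2·y, 3·x^2 + 2·x - 2], [2·y, 2·x - 2]].
At the point, J = [[14.000, 1.750], [-4.000, -5.000]] (det J = -63.000).
Solving J·Δ = −F gives Δ = (-0.103, 1.683).
Then the next iterate is (x, y)₁ = (-1.603, -0.317).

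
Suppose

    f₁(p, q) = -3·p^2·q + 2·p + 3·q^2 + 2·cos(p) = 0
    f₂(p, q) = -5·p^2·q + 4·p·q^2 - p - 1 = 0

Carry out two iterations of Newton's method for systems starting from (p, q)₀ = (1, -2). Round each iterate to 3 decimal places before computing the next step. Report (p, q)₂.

(-9.395, -3.692)

At (1, -2): F = (21.08060, 24.000).
Jacobian J = [[-6·p·q - 2·sin(p) + 2, -3·p^2 + 6·q], [-10·p·q + 4·q^2 - 1, -5·p^2 + 8·p·q]].
At the point, J = [[12.31706, -15.000], [35.000, -21.000]] (det J = 266.34178).
Solving J·Δ = −F gives Δ = (0.310, 1.660).
Then the next iterate is (p, q)₁ = (1.310, -0.340).
Round to (1.310, -0.340) and repeat: F = (5.23292, 1.21311), J = [[2.74003, -7.18830], [3.91640, -12.14370]].
Δ = (-10.705, -3.352), so (p, q)₂ = (-9.395, -3.692).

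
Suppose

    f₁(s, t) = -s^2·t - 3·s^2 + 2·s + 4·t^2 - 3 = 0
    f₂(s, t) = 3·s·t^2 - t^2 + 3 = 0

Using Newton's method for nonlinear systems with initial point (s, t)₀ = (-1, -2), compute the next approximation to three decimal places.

(-0.772, -1.358)

At (-1, -2): F = (10.000, -13.000).
Jacobian J = [[-2·s·t - 6·s + 2, -s^2 + 8·t], [3·t^2, 6·s·t - 2·t]].
At the point, J = [[4.000, -17.000], [12.000, 16.000]] (det J = 268.000).
Solving J·Δ = −F gives Δ = (0.228, 0.642).
Then the next iterate is (s, t)₁ = (-0.772, -1.358).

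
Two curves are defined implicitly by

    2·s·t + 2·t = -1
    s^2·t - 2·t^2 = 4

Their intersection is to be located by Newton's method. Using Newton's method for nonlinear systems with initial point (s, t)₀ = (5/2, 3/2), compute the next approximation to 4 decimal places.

(2.4372, -0.1159)

At (5/2, 3/2): F = (11.5000, 0.8750).
Jacobian J = [[2·t, 2·s + 2], [2·s·t, s^2 - 4·t]].
At the point, J = [[3.0000, 7.0000], [7.5000, 0.2500]] (det J = -51.7500).
Solving J·Δ = −F gives Δ = (-0.0628, -1.6159).
Then the next iterate is (s, t)₁ = (2.4372, -0.1159).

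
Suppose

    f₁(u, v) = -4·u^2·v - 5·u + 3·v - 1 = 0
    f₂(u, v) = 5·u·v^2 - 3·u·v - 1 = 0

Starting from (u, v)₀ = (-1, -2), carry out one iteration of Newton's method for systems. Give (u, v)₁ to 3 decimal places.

At (-1, -2): F = (6.000, -27.000).
Jacobian J = [[-8·u·v - 5, -4·u^2 + 3], [5·v^2 - 3·v, 10·u·v - 3·u]].
At the point, J = [[-21.000, -1.000], [26.000, 23.000]] (det J = -457.000).
Solving J·Δ = −F gives Δ = (0.243, 0.899).
Then the next iterate is (u, v)₁ = (-0.757, -1.101).

(-0.757, -1.101)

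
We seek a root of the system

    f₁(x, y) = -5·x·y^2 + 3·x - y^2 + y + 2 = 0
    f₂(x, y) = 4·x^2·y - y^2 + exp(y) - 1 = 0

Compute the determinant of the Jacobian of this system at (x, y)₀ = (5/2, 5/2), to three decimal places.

2415.845

J = [[-5·y^2 + 3, -10·x·y - 2·y + 1], [8·x·y, 4·x^2 - 2·y + exp(y)]].
At the point, J = [[-28.250, -66.500], [50.000, 32.18249]].
det J = 2415.845.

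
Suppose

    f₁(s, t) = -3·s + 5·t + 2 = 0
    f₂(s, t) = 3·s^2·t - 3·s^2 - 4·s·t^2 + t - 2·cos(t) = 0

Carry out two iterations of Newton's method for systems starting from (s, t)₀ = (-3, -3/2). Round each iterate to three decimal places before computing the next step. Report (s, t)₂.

At (-3, -3/2): F = (3.500, -42.14147).
Jacobian J = [[-3, 5], [6·s·t - 6·s - 4·t^2, 3·s^2 - 8·s·t + 2·sin(t) + 1]].
At the point, J = [[-3.000, 5.000], [36.000, -9.99499]] (det J = -150.01503).
Solving J·Δ = −F gives Δ = (1.171, 0.003).
Then the next iterate is (s, t)₁ = (-1.829, -1.497).
Round to (-1.829, -1.497) and repeat: F = (0.002, -10.30844), J = [[-3.000, 5.000], [18.43804, -12.86294]].
Δ = (0.961, 0.576), so (s, t)₂ = (-0.868, -0.921).

(-0.868, -0.921)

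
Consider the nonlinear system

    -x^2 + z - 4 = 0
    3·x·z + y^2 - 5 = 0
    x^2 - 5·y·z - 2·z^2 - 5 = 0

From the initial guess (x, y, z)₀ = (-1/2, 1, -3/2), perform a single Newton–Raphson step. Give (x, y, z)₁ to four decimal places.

At (-1/2, 1, -3/2): F = (-5.7500, -1.7500, -1.7500).
Jacobian J = [[-2·x, 0, 1], [3·z, 2·y, 3·x], [2·x, -5·z, -5·y - 4·z]].
At the point, J = [[1.0000, 0.0000, 1.0000], [-4.5000, 2.0000, -1.5000], [-1.0000, 7.5000, 1.0000]] (det J = -18.5000).
Solving J·Δ = −F gives Δ = (-4.6385, -1.7703, 10.3885).
Then the next iterate is (x, y, z)₁ = (-5.1385, -0.7703, 8.8885).

(-5.1385, -0.7703, 8.8885)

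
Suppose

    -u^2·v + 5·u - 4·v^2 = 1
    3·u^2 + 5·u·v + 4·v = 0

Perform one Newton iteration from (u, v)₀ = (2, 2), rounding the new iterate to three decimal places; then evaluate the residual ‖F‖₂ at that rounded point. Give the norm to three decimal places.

12.892

At (2, 2): F = (-15.000, 40.000).
Jacobian J = [[-2·u·v + 5, -u^2 - 8·v], [6·u + 5·v, 5·u + 4]].
At the point, J = [[-3.000, -20.000], [22.000, 14.000]] (det J = 398.000).
Solving J·Δ = −F gives Δ = (-1.482, -0.528).
Then the next iterate is (u, v)₁ = (0.518, 1.472).
Re-evaluating at (0.518, 1.472): F = (-7.47211, 10.50545), so ‖F‖₂ = 12.892.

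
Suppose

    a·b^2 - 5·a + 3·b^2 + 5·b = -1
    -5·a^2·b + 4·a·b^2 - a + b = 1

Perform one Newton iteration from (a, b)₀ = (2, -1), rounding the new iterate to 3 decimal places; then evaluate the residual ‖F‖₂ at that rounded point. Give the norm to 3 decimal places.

0.917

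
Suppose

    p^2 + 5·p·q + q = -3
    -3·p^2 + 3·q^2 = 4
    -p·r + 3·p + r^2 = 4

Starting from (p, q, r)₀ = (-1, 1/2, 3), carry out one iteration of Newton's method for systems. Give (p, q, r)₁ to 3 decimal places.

At (-1, 1/2, 3): F = (2.000, -6.250, 5.000).
Jacobian J = [[2·p + 5·q, 5·p + 1, 0], [-6·p, 6·q, 0], [-r + 3, 0, -p + 2·r]].
At the point, J = [[0.500, -4.000, 0.000], [6.000, 3.000, 0.000], [0.000, 0.000, 7.000]] (det J = 178.500).
Solving J·Δ = −F gives Δ = (0.745, 0.593, -0.714).
Then the next iterate is (p, q, r)₁ = (-0.255, 1.093, 2.286).

(-0.255, 1.093, 2.286)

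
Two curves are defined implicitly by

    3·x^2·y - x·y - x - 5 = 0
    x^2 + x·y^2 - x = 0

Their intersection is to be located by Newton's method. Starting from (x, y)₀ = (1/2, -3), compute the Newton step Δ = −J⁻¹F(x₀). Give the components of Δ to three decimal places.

(-0.943, -1.413)

At (1/2, -3): F = (-6.250, 4.250).
Jacobian J = [[6·x·y - y - 1, 3·x^2 - x], [2·x + y^2 - 1, 2·x·y]].
At the point, J = [[-7.000, 0.250], [9.000, -3.000]] (det J = 18.750).
Solving J·Δ = −F gives Δ = (-0.943, -1.413).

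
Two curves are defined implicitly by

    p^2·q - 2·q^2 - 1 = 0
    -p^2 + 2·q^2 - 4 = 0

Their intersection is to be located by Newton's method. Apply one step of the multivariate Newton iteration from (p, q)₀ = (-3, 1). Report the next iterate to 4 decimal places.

At (-3, 1): F = (6.0000, -11.0000).
Jacobian J = [[2·p·q, p^2 - 4·q], [-2·p, 4·q]].
At the point, J = [[-6.0000, 5.0000], [6.0000, 4.0000]] (det J = -54.0000).
Solving J·Δ = −F gives Δ = (1.4630, 0.5556).
Then the next iterate is (p, q)₁ = (-1.5370, 1.5556).

(-1.5370, 1.5556)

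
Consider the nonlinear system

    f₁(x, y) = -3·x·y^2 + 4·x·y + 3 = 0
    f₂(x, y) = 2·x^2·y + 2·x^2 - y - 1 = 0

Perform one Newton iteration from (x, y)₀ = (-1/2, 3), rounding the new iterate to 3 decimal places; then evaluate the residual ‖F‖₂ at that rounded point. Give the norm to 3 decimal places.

At (-1/2, 3): F = (10.500, -2.000).
Jacobian J = [[-3·y^2 + 4·y, -6·x·y + 4·x], [4·x·y + 4·x, 2·x^2 - 1]].
At the point, J = [[-15.000, 7.000], [-8.000, -0.500]] (det J = 63.500).
Solving J·Δ = −F gives Δ = (-0.138, -1.795).
Then the next iterate is (x, y)₁ = (-0.638, 1.205).
Re-evaluating at (-0.638, 1.205): F = (2.70402, -0.40994), so ‖F‖₂ = 2.735.

2.735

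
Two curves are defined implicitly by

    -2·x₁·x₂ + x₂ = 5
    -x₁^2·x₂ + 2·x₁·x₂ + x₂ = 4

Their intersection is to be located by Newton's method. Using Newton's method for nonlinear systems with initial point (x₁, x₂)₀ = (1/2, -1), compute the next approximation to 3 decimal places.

(3.000, 3.714)

At (1/2, -1): F = (-5.000, -5.750).
Jacobian J = [[-2·x₂, -2·x₁ + 1], [-2·x₁·x₂ + 2·x₂, -x₁^2 + 2·x₁ + 1]].
At the point, J = [[2.000, 0.000], [-1.000, 1.750]] (det J = 3.500).
Solving J·Δ = −F gives Δ = (2.500, 4.714).
Then the next iterate is (x₁, x₂)₁ = (3.000, 3.714).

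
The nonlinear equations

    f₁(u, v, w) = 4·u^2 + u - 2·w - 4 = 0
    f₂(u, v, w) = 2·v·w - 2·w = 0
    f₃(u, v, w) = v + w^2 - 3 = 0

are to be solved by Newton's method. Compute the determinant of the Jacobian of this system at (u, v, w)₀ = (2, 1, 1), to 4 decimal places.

68.0000

J = [[8·u + 1, 0, -2], [0, 2·w, 2·v - 2], [0, 1, 2·w]].
At the point, J = [[17.0000, 0.0000, -2.0000], [0.0000, 2.0000, 0.0000], [0.0000, 1.0000, 2.0000]].
det J = 68.0000.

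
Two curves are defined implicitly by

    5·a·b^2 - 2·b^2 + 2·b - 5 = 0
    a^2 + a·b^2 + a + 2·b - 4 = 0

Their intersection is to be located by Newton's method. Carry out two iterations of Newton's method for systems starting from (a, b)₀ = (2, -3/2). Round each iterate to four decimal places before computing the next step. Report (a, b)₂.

(1.6282, -1.0933)

At (2, -3/2): F = (10.0000, 3.5000).
Jacobian J = [[5·b^2, 10·a·b - 4·b + 2], [2·a + b^2 + 1, 2·a·b + 2]].
At the point, J = [[11.2500, -22.0000], [7.2500, -4.0000]] (det J = 114.5000).
Solving J·Δ = −F gives Δ = (-0.3231, 0.2893).
Then the next iterate is (a, b)₁ = (1.6769, -1.2107).
Round to (1.6769, -1.2107) and repeat: F = (1.936965, 0.525484), J = [[7.328972, -13.459428], [5.819594, -2.060446]].
Δ = (-0.0487, 0.1174), so (a, b)₂ = (1.6282, -1.0933).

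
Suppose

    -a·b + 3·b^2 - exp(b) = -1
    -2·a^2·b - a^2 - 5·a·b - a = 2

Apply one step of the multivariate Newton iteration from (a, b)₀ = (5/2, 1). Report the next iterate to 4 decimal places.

At (5/2, 1): F = (-1.218282, -35.7500).
Jacobian J = [[-b, -a + 6·b - exp(b)], [-4·a·b - 2·a - 5·b - 1, -2·a^2 - 5·a]].
At the point, J = [[-1.0000, 0.781718], [-21.0000, -25.0000]] (det J = 41.416082).
Solving J·Δ = −F gives Δ = (-1.4102, -0.2455).
Then the next iterate is (a, b)₁ = (1.0898, 0.7545).

(1.0898, 0.7545)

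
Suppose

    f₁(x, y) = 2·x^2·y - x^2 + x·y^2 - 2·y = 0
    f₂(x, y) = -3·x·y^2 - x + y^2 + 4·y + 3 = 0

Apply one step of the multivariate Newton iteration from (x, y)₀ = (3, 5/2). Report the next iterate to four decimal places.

At (3, 5/2): F = (49.7500, -40.0000).
Jacobian J = [[4·x·y - 2·x + y^2, 2·x^2 + 2·x·y - 2], [-3·y^2 - 1, -6·x·y + 2·y + 4]].
At the point, J = [[30.2500, 31.0000], [-19.7500, -36.0000]] (det J = -476.7500).
Solving J·Δ = −F gives Δ = (-1.1557, -0.4771).
Then the next iterate is (x, y)₁ = (1.8443, 2.0229).

(1.8443, 2.0229)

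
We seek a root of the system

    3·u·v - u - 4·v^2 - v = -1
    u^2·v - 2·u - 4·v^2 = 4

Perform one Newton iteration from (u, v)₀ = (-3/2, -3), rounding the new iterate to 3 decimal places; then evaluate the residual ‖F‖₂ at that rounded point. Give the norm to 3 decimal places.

13.976

At (-3/2, -3): F = (-17.000, -43.750).
Jacobian J = [[3·v - 1, 3·u - 8·v - 1], [2·u·v - 2, u^2 - 8·v]].
At the point, J = [[-10.000, 18.500], [7.000, 26.250]] (det J = -392.000).
Solving J·Δ = −F gives Δ = (0.926, 1.420).
Then the next iterate is (u, v)₁ = (-0.574, -1.580).
Re-evaluating at (-0.574, -1.580): F = (-4.11084, -13.35817), so ‖F‖₂ = 13.976.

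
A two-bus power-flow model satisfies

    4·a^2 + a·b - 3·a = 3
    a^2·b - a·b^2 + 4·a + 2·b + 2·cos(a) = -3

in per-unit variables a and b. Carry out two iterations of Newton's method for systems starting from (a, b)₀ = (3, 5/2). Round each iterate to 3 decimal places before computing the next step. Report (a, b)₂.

(0.871, 4.324)

At (3, 5/2): F = (31.500, 21.77002).
Jacobian J = [[8·a + b - 3, a], [2·a·b - b^2 - 2·sin(a) + 4, a^2 - 2·a·b + 2]].
At the point, J = [[23.500, 3.000], [12.46776, -4.000]] (det J = -131.40328).
Solving J·Δ = −F gives Δ = (-1.456, 0.905).
Then the next iterate is (a, b)₁ = (1.544, 3.405).
Round to (1.544, 3.405) and repeat: F = (7.16106, 6.25571), J = [[12.757, 1.544], [0.92133, -6.13070]].
Δ = (-0.673, 0.919), so (a, b)₂ = (0.871, 4.324).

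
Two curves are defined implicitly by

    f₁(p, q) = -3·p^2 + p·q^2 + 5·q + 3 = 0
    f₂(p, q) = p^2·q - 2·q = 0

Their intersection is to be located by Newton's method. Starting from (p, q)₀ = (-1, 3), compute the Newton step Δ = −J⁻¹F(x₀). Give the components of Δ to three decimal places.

(-0.429, -0.429)

At (-1, 3): F = (6.000, -3.000).
Jacobian J = [[-6·p + q^2, 2·p·q + 5], [2·p·q, p^2 - 2]].
At the point, J = [[15.000, -1.000], [-6.000, -1.000]] (det J = -21.000).
Solving J·Δ = −F gives Δ = (-0.429, -0.429).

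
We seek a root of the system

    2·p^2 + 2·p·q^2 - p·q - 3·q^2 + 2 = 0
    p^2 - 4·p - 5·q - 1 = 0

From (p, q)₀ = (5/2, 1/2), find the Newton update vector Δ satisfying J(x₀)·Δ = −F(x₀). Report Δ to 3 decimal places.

At (5/2, 1/2): F = (13.750, -7.250).
Jacobian J = [[4·p + 2·q^2 - q, 4·p·q - p - 6·q], [2·p - 4, -5]].
At the point, J = [[10.000, -0.500], [1.000, -5.000]] (det J = -49.500).
Solving J·Δ = −F gives Δ = (-1.462, -1.742).

(-1.462, -1.742)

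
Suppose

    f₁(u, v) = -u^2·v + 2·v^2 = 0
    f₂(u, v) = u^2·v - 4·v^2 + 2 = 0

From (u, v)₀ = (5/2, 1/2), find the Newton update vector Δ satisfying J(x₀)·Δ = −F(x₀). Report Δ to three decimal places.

(-2.325, 0.750)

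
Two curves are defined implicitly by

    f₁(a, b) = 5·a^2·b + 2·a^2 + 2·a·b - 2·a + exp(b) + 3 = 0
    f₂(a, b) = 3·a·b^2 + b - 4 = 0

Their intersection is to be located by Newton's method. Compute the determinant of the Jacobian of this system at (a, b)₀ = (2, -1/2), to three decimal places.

J = [[10·a·b + 4·a + 2·b - 2, 5·a^2 + 2·a + exp(b)], [3·b^2, 6·a·b + 1]].
At the point, J = [[-5.000, 24.60653], [0.750, -5.000]].
det J = 6.545.

6.545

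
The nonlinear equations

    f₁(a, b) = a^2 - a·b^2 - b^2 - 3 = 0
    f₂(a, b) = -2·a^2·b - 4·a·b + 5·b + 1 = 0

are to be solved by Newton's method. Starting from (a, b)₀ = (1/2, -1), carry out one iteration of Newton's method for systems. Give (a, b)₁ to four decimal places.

(0.1597, 0.4167)

At (1/2, -1): F = (-4.2500, -1.5000).
Jacobian J = [[2·a - b^2, -2·a·b - 2·b], [-4·a·b - 4·b, -2·a^2 - 4·a + 5]].
At the point, J = [[0.0000, 3.0000], [6.0000, 2.5000]] (det J = -18.0000).
Solving J·Δ = −F gives Δ = (-0.3403, 1.4167).
Then the next iterate is (a, b)₁ = (0.1597, 0.4167).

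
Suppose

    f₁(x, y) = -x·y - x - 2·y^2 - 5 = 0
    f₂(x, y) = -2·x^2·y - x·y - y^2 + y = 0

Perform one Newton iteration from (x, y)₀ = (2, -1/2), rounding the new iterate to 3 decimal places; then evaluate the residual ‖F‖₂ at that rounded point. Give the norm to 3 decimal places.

1631.589

At (2, -1/2): F = (-6.500, 4.250).
Jacobian J = [[-y - 1, -x - 4·y], [-4·x·y - y, -2·x^2 - x - 2·y + 1]].
At the point, J = [[-0.500, 0.000], [4.500, -8.000]] (det J = 4.000).
Solving J·Δ = −F gives Δ = (-13.000, -6.781).
Then the next iterate is (x, y)₁ = (-11.000, -7.281).
Re-evaluating at (-11.000, -7.281): F = (-180.11692, 1621.61704), so ‖F‖₂ = 1631.589.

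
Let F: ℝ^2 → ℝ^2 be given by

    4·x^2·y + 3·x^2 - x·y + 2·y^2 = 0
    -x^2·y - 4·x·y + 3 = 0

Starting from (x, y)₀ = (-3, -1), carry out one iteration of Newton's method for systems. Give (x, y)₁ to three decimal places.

At (-3, -1): F = (-10.000, 0.000).
Jacobian J = [[8·x·y + 6·x - y, 4·x^2 - x + 4·y], [-2·x·y - 4·y, -x^2 - 4·x]].
At the point, J = [[7.000, 35.000], [-2.000, 3.000]] (det J = 91.000).
Solving J·Δ = −F gives Δ = (0.330, 0.220).
Then the next iterate is (x, y)₁ = (-2.670, -0.780).

(-2.670, -0.780)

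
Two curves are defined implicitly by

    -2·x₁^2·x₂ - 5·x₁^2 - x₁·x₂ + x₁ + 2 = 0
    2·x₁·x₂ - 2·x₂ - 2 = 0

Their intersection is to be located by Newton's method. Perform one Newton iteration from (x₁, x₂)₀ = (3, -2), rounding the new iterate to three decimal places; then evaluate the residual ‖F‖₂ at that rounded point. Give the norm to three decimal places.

3.340

At (3, -2): F = (2.000, -10.000).
Jacobian J = [[-4·x₁·x₂ - 10·x₁ - x₂ + 1, -2·x₁^2 - x₁], [2·x₂, 2·x₁ - 2]].
At the point, J = [[-3.000, -21.000], [-4.000, 4.000]] (det J = -96.000).
Solving J·Δ = −F gives Δ = (-2.104, 0.396).
Then the next iterate is (x₁, x₂)₁ = (0.896, -1.604).
Re-evaluating at (0.896, -1.604): F = (2.89454, -1.66637), so ‖F‖₂ = 3.340.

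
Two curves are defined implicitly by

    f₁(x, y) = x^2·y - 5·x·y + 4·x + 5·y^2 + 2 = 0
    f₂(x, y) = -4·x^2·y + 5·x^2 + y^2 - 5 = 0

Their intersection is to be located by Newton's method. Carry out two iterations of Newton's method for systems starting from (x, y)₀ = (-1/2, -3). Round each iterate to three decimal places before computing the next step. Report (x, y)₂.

(-0.637, -1.137)

At (-1/2, -3): F = (36.750, 8.250).
Jacobian J = [[2·x·y - 5·y + 4, x^2 - 5·x + 10·y], [-8·x·y + 10·x, -4·x^2 + 2·y]].
At the point, J = [[22.000, -27.250], [-17.000, -7.000]] (det J = -617.250).
Solving J·Δ = −F gives Δ = (-0.053, 1.306).
Then the next iterate is (x, y)₁ = (-0.553, -1.694).
Round to (-0.553, -1.694) and repeat: F = (8.93423, 1.47084), J = [[14.34356, -13.86919], [-13.02426, -4.61124]].
Δ = (-0.084, 0.557), so (x, y)₂ = (-0.637, -1.137).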